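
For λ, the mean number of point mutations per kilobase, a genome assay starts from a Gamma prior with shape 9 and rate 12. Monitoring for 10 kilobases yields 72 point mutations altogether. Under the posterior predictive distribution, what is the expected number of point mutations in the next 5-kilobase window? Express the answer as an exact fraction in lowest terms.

405/22

Total count 72 over total exposure 10 kilobases.
Gamma(α, β) with Poisson data over total exposure Σt gives posterior Gamma(α+Σx, β+Σt) = Gamma(81, 22).
Predictive mean over a 5-kilobase window = T·E[λ|data] = 5·81/22 = 405/22.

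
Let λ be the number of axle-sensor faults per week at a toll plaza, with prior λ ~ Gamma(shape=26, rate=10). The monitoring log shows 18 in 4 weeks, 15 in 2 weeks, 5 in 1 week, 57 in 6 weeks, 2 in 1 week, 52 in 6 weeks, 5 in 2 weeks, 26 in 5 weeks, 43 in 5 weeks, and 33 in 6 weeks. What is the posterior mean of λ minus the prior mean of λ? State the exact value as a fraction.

Total count: 18 + 15 + 5 + 57 + 2 + 52 + 5 + 26 + 43 + 33 = 256.
Total exposure: 4 + 2 + 1 + 6 + 1 + 6 + 2 + 5 + 5 + 6 = 38 weeks.
Conjugate update: add total count to the shape and total exposure to the rate, giving Gamma(282, 48).
Posterior mean = 282/48 = 47/8; prior mean = 26/10 = 13/5. Difference = 47/8 − 13/5 = 131/40.

131/40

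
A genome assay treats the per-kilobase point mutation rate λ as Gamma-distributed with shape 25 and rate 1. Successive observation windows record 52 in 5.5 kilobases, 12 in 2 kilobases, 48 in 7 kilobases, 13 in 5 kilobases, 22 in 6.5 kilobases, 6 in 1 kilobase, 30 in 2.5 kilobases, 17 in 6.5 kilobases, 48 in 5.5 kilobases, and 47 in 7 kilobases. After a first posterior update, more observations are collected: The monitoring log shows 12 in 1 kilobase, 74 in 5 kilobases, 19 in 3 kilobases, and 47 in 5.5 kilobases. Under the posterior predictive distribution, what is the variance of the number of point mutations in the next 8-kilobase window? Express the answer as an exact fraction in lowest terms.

Total count: 52 + 12 + 48 + 13 + 22 + 6 + 30 + 17 + 48 + 47 = 295.
Total exposure: 5.5 + 2 + 7 + 5 + 6.5 + 1 + 2.5 + 6.5 + 5.5 + 7 = 48.5 kilobases.
After the first batch: Gamma(25 + 295, 1 + 48.5) = Gamma(320, 99/2).
Total count: 12 + 74 + 19 + 47 = 152.
Total exposure: 1 + 5 + 3 + 5.5 = 14.5 kilobases.
After the second batch: Gamma(320 + 152, 99/2 + 14.5) = Gamma(472, 64).
The posterior predictive for a window of length T is Negative Binomial with variance T·α'·(β'+T)/β'² = 8·472·72/4096 = 531/8.

531/8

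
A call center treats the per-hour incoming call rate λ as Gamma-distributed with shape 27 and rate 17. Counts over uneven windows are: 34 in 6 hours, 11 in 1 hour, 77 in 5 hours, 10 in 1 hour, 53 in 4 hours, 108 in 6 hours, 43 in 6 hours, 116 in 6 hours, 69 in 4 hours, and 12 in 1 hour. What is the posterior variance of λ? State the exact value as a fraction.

Total count: 34 + 11 + 77 + 10 + 53 + 108 + 43 + 116 + 69 + 12 = 533.
Total exposure: 6 + 1 + 5 + 1 + 4 + 6 + 6 + 6 + 4 + 1 = 40 hours.
The Gamma prior is conjugate for the Poisson rate, so λ | data ~ Gamma(27+533, 17+40) = Gamma(560, 57).
Posterior variance = α'/β'² = 560/3249.

560/3249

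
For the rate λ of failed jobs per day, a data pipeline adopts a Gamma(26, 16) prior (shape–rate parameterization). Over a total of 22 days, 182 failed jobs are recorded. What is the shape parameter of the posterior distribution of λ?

208

Total count 182 over total exposure 22 days.
Gamma(α, β) with Poisson data over total exposure Σt gives posterior Gamma(α+Σx, β+Σt) = Gamma(208, 38).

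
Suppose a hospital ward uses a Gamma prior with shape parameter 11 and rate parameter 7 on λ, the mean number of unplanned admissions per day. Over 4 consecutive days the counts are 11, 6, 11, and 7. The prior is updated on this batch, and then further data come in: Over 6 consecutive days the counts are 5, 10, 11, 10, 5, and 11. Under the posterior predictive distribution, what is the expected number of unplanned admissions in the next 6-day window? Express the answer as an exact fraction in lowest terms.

588/17

Total count: 11 + 6 + 11 + 7 = 35.
Total exposure: 4 days.
After the first batch: Gamma(11 + 35, 7 + 4) = Gamma(46, 11).
Total count: 5 + 10 + 11 + 10 + 5 + 11 = 52.
Total exposure: 6 days.
After the second batch: Gamma(46 + 52, 11 + 6) = Gamma(98, 17).
Predictive mean over a 6-day window = T·E[λ|data] = 6·98/17 = 588/17.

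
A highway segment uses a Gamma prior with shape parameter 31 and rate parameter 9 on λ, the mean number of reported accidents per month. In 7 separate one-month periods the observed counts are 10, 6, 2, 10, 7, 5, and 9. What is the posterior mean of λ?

Total count: 10 + 6 + 2 + 10 + 7 + 5 + 9 = 49.
Total exposure: 7 months.
Gamma(α, β) with Poisson data over total exposure Σt gives posterior Gamma(α+Σx, β+Σt) = Gamma(80, 16).
Posterior mean = α'/β' = 80/16 = 5.

5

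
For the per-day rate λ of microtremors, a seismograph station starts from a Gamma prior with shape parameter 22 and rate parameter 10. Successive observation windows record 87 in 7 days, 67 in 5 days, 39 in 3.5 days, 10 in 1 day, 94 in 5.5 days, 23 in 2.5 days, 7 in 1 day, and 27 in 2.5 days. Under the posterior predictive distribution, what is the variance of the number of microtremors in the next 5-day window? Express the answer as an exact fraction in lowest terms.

Total count: 87 + 67 + 39 + 10 + 94 + 23 + 7 + 27 = 354.
Total exposure: 7 + 5 + 3.5 + 1 + 5.5 + 2.5 + 1 + 2.5 = 28 days.
Posterior: α' = 22 + 354 = 376, β' = 10 + 28 = 38.
The posterior predictive for a window of length T is Negative Binomial with variance T·α'·(β'+T)/β'² = 5·376·43/1444 = 20210/361.

20210/361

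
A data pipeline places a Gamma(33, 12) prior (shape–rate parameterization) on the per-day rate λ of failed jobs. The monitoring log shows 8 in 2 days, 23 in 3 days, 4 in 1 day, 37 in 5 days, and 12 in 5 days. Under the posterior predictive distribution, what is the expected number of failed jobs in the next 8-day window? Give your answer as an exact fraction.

234/7

Total count: 8 + 23 + 4 + 37 + 12 = 84.
Total exposure: 2 + 3 + 1 + 5 + 5 = 16 days.
Posterior: α' = 33 + 84 = 117, β' = 12 + 16 = 28.
Predictive mean over an 8-day window = T·E[λ|data] = 8·117/28 = 234/7.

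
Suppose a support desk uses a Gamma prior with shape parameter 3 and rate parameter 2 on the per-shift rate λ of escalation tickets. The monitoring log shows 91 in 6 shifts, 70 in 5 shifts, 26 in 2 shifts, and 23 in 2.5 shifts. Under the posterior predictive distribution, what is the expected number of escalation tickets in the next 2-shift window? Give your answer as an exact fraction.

852/35

Total count: 91 + 70 + 26 + 23 = 210.
Total exposure: 6 + 5 + 2 + 2.5 = 15.5 shifts.
The Gamma prior is conjugate for the Poisson rate, so λ | data ~ Gamma(3+210, 2+15.5) = Gamma(213, 35/2).
Predictive mean over a 2-shift window = T·E[λ|data] = 2·213/(35/2) = 852/35.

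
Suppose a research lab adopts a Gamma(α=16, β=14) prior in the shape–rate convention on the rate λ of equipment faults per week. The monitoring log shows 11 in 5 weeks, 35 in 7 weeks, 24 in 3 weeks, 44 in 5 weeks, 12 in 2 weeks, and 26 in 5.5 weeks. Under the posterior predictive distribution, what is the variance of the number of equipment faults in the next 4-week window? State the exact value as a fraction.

Total count: 11 + 35 + 24 + 44 + 12 + 26 = 152.
Total exposure: 5 + 7 + 3 + 5 + 2 + 5.5 = 27.5 weeks.
The Gamma prior is conjugate for the Poisson rate, so λ | data ~ Gamma(16+152, 14+27.5) = Gamma(168, 83/2).
The posterior predictive for a window of length T is Negative Binomial with variance T·α'·(β'+T)/β'² = 4·168·(91/2)/(6889/4) = 122304/6889.

122304/6889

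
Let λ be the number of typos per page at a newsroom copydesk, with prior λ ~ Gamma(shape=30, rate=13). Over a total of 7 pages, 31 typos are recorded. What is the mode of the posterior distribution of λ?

Total count 31 over total exposure 7 pages.
Conjugate update: add total count to the shape and total exposure to the rate, giving Gamma(61, 20).
Posterior mode = (α'−1)/β' = 60/20 = 3.

3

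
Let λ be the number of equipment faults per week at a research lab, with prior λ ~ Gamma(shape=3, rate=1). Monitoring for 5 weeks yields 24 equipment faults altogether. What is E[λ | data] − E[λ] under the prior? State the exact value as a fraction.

3/2

Total count 24 over total exposure 5 weeks.
By Gamma–Poisson conjugacy, the posterior is Gamma(α + Σx, β + Σt) = Gamma(3 + 24, 1 + 5) = Gamma(27, 6).
Posterior mean = 27/6 = 9/2; prior mean = 3/1 = 3. Difference = 9/2 − 3 = 3/2.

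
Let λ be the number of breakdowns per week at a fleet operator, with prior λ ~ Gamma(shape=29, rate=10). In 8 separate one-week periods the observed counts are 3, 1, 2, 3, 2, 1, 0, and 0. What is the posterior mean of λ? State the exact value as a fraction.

Total count: 3 + 1 + 2 + 3 + 2 + 1 + 0 + 0 = 12.
Total exposure: 8 weeks.
The Gamma prior is conjugate for the Poisson rate, so λ | data ~ Gamma(29+12, 10+8) = Gamma(41, 18).
Posterior mean = α'/β' = 41/18.

41/18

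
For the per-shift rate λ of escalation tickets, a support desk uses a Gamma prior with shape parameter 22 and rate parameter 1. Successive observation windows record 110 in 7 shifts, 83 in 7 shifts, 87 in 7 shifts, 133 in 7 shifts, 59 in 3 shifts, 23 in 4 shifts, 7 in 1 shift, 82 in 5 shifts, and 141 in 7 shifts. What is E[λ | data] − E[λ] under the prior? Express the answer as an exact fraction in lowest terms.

-331/49

Total count: 110 + 83 + 87 + 133 + 59 + 23 + 7 + 82 + 141 = 725.
Total exposure: 7 + 7 + 7 + 7 + 3 + 4 + 1 + 5 + 7 = 48 shifts.
Conjugate update: add total count to the shape and total exposure to the rate, giving Gamma(747, 49).
Posterior mean = 747/49 = 747/49; prior mean = 22/1 = 22. Difference = 747/49 − 22 = -331/49.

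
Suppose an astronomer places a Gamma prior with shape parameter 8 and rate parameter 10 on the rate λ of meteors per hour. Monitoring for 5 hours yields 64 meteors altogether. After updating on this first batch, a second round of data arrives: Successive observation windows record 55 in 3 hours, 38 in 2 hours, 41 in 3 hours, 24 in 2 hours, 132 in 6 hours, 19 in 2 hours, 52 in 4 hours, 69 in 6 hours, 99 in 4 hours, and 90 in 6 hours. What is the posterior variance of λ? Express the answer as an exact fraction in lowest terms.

Total count 64 over total exposure 5 hours.
After the first batch: Gamma(8 + 64, 10 + 5) = Gamma(72, 15).
Total count: 55 + 38 + 41 + 24 + 132 + 19 + 52 + 69 + 99 + 90 = 619.
Total exposure: 3 + 2 + 3 + 2 + 6 + 2 + 4 + 6 + 4 + 6 = 38 hours.
After the second batch: Gamma(72 + 619, 15 + 38) = Gamma(691, 53).
Posterior variance = α'/β'² = 691/2809.

691/2809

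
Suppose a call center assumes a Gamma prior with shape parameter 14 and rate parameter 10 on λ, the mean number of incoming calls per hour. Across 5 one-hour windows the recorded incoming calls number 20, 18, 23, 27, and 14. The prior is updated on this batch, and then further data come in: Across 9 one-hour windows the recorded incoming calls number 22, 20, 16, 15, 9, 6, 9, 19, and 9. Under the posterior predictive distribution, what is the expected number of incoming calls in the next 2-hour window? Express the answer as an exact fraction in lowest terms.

Total count: 20 + 18 + 23 + 27 + 14 = 102.
Total exposure: 5 hours.
After the first batch: Gamma(14 + 102, 10 + 5) = Gamma(116, 15).
Total count: 22 + 20 + 16 + 15 + 9 + 6 + 9 + 19 + 9 = 125.
Total exposure: 9 hours.
After the second batch: Gamma(116 + 125, 15 + 9) = Gamma(241, 24).
Predictive mean over a 2-hour window = T·E[λ|data] = 2·241/24 = 241/12.

241/12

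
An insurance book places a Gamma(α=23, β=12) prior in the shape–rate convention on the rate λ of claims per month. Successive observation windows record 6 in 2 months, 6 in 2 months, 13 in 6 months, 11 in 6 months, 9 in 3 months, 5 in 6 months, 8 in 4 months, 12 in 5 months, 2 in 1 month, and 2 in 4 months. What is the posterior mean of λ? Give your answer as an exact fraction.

Total count: 6 + 6 + 13 + 11 + 9 + 5 + 8 + 12 + 2 + 2 = 74.
Total exposure: 2 + 2 + 6 + 6 + 3 + 6 + 4 + 5 + 1 + 4 = 39 months.
The Gamma prior is conjugate for the Poisson rate, so λ | data ~ Gamma(23+74, 12+39) = Gamma(97, 51).
Posterior mean = α'/β' = 97/51.

97/51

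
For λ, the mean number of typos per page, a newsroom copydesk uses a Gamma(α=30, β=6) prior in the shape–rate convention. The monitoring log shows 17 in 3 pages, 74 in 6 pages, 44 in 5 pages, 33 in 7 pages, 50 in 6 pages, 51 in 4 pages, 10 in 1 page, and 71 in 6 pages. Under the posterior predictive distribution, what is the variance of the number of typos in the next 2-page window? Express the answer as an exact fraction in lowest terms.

2185/121

Total count: 17 + 74 + 44 + 33 + 50 + 51 + 10 + 71 = 350.
Total exposure: 3 + 6 + 5 + 7 + 6 + 4 + 1 + 6 = 38 pages.
The Gamma prior is conjugate for the Poisson rate, so λ | data ~ Gamma(30+350, 6+38) = Gamma(380, 44).
The posterior predictive for a window of length T is Negative Binomial with variance T·α'·(β'+T)/β'² = 2·380·46/1936 = 2185/121.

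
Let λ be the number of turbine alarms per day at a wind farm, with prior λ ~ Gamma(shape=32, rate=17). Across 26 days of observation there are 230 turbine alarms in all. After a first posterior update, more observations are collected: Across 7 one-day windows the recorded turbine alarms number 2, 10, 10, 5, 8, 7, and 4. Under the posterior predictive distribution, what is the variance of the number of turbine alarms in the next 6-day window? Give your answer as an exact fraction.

25872/625

Total count 230 over total exposure 26 days.
After the first batch: Gamma(32 + 230, 17 + 26) = Gamma(262, 43).
Total count: 2 + 10 + 10 + 5 + 8 + 7 + 4 = 46.
Total exposure: 7 days.
After the second batch: Gamma(262 + 46, 43 + 7) = Gamma(308, 50).
The posterior predictive for a window of length T is Negative Binomial with variance T·α'·(β'+T)/β'² = 6·308·56/2500 = 25872/625.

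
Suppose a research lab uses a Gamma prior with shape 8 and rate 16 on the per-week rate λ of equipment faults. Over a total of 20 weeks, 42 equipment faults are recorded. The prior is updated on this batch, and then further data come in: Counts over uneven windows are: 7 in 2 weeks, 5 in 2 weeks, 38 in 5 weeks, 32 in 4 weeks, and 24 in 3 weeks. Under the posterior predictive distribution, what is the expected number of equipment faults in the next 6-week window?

Total count 42 over total exposure 20 weeks.
After the first batch: Gamma(8 + 42, 16 + 20) = Gamma(50, 36).
Total count: 7 + 5 + 38 + 32 + 24 = 106.
Total exposure: 2 + 2 + 5 + 4 + 3 = 16 weeks.
After the second batch: Gamma(50 + 106, 36 + 16) = Gamma(156, 52).
Predictive mean over a 6-week window = T·E[λ|data] = 6·156/52 = 18.

18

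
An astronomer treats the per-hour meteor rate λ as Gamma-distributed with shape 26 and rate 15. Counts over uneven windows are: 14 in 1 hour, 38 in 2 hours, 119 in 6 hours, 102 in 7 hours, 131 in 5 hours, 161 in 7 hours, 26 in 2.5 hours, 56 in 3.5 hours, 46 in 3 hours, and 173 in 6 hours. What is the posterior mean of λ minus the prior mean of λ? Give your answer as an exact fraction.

5936/435

Total count: 14 + 38 + 119 + 102 + 131 + 161 + 26 + 56 + 46 + 173 = 866.
Total exposure: 1 + 2 + 6 + 7 + 5 + 7 + 2.5 + 3.5 + 3 + 6 = 43 hours.
By Gamma–Poisson conjugacy, the posterior is Gamma(α + Σx, β + Σt) = Gamma(26 + 866, 15 + 43) = Gamma(892, 58).
Posterior mean = 892/58 = 446/29; prior mean = 26/15 = 26/15. Difference = 446/29 − 26/15 = 5936/435.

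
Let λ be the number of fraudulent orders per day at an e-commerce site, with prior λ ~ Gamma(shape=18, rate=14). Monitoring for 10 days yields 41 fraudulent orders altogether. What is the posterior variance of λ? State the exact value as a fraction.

Total count 41 over total exposure 10 days.
Conjugate update: add total count to the shape and total exposure to the rate, giving Gamma(59, 24).
Posterior variance = α'/β'² = 59/576.

59/576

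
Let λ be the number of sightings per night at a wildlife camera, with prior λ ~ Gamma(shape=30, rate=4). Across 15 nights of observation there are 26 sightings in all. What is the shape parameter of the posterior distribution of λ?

56

Total count 26 over total exposure 15 nights.
Posterior: α' = 30 + 26 = 56, β' = 4 + 15 = 19.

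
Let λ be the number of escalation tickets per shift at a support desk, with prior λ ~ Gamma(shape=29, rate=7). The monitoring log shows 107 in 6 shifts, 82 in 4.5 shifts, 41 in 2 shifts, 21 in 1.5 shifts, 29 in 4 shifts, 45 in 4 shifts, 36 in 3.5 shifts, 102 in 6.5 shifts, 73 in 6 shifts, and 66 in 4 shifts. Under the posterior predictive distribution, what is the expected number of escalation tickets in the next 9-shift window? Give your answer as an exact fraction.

5679/49

Total count: 107 + 82 + 41 + 21 + 29 + 45 + 36 + 102 + 73 + 66 = 602.
Total exposure: 6 + 4.5 + 2 + 1.5 + 4 + 4 + 3.5 + 6.5 + 6 + 4 = 42 shifts.
Posterior: α' = 29 + 602 = 631, β' = 7 + 42 = 49.
Predictive mean over a 9-shift window = T·E[λ|data] = 9·631/49 = 5679/49.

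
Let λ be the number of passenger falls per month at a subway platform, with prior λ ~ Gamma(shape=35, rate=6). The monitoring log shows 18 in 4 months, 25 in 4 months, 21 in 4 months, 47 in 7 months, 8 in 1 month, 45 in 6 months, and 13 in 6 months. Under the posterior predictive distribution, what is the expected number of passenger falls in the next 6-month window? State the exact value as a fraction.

Total count: 18 + 25 + 21 + 47 + 8 + 45 + 13 = 177.
Total exposure: 4 + 4 + 4 + 7 + 1 + 6 + 6 = 32 months.
By Gamma–Poisson conjugacy, the posterior is Gamma(α + Σx, β + Σt) = Gamma(35 + 177, 6 + 32) = Gamma(212, 38).
Predictive mean over a 6-month window = T·E[λ|data] = 6·212/38 = 636/19.

636/19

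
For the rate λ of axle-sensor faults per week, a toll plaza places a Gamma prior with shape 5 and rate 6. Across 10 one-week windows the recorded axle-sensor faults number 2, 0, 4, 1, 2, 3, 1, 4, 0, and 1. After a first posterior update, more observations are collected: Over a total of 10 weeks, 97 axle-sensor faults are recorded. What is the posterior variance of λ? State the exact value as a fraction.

30/169

Total count: 2 + 0 + 4 + 1 + 2 + 3 + 1 + 4 + 0 + 1 = 18.
Total exposure: 10 weeks.
After the first batch: Gamma(5 + 18, 6 + 10) = Gamma(23, 16).
Total count 97 over total exposure 10 weeks.
After the second batch: Gamma(23 + 97, 16 + 10) = Gamma(120, 26).
Posterior variance = α'/β'² = 120/676 = 30/169.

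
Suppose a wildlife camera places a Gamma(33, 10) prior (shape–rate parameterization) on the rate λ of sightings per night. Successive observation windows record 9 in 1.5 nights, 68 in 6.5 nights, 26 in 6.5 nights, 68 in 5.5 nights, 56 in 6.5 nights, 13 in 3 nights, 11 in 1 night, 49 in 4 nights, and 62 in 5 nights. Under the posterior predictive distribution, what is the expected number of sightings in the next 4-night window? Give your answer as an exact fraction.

3160/99

Total count: 9 + 68 + 26 + 68 + 56 + 13 + 11 + 49 + 62 = 362.
Total exposure: 1.5 + 6.5 + 6.5 + 5.5 + 6.5 + 3 + 1 + 4 + 5 = 39.5 nights.
Posterior: α' = 33 + 362 = 395, β' = 10 + 39.5 = 99/2.
Predictive mean over a 4-night window = T·E[λ|data] = 4·395/(99/2) = 3160/99.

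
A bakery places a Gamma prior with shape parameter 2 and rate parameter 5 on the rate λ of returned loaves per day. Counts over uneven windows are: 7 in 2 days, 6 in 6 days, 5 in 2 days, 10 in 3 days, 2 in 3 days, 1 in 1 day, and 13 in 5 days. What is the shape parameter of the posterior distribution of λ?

Total count: 7 + 6 + 5 + 10 + 2 + 1 + 13 = 44.
Total exposure: 2 + 6 + 2 + 3 + 3 + 1 + 5 = 22 days.
Conjugate update: add total count to the shape and total exposure to the rate, giving Gamma(46, 27).

46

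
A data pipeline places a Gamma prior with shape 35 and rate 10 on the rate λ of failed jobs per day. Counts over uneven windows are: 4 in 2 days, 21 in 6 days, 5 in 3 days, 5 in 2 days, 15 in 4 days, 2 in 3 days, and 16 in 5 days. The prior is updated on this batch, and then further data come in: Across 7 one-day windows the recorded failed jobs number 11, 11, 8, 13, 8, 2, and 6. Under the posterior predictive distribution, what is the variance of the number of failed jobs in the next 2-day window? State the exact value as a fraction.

Total count: 4 + 21 + 5 + 5 + 15 + 2 + 16 = 68.
Total exposure: 2 + 6 + 3 + 2 + 4 + 3 + 5 = 25 days.
After the first batch: Gamma(35 + 68, 10 + 25) = Gamma(103, 35).
Total count: 11 + 11 + 8 + 13 + 8 + 2 + 6 = 59.
Total exposure: 7 days.
After the second batch: Gamma(103 + 59, 35 + 7) = Gamma(162, 42).
The posterior predictive for a window of length T is Negative Binomial with variance T·α'·(β'+T)/β'² = 2·162·44/1764 = 396/49.

396/49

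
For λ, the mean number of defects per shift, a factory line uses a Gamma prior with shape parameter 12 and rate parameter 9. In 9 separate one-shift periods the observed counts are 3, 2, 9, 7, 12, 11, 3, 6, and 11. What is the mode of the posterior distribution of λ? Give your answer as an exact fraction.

Total count: 3 + 2 + 9 + 7 + 12 + 11 + 3 + 6 + 11 = 64.
Total exposure: 9 shifts.
Conjugate update: add total count to the shape and total exposure to the rate, giving Gamma(76, 18).
Posterior mode = (α'−1)/β' = 75/18 = 25/6.

25/6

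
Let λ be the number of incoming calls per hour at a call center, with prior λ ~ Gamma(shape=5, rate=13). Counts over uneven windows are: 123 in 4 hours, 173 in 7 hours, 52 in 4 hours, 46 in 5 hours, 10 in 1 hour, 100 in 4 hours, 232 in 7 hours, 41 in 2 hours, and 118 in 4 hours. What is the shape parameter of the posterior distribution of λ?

Total count: 123 + 173 + 52 + 46 + 10 + 100 + 232 + 41 + 118 = 895.
Total exposure: 4 + 7 + 4 + 5 + 1 + 4 + 7 + 2 + 4 = 38 hours.
By Gamma–Poisson conjugacy, the posterior is Gamma(α + Σx, β + Σt) = Gamma(5 + 895, 13 + 38) = Gamma(900, 51).

900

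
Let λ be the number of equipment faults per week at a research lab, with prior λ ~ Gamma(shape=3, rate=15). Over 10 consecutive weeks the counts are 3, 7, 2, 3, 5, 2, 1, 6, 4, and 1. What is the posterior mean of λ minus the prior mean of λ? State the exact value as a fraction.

32/25

Total count: 3 + 7 + 2 + 3 + 5 + 2 + 1 + 6 + 4 + 1 = 34.
Total exposure: 10 weeks.
Gamma(α, β) with Poisson data over total exposure Σt gives posterior Gamma(α+Σx, β+Σt) = Gamma(37, 25).
Posterior mean = 37/25 = 37/25; prior mean = 3/15 = 1/5. Difference = 37/25 − 1/5 = 32/25.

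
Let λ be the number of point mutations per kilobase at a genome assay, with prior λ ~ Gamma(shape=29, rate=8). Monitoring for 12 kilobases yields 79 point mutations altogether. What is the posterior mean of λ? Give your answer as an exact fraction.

Total count 79 over total exposure 12 kilobases.
Conjugate update: add total count to the shape and total exposure to the rate, giving Gamma(108, 20).
Posterior mean = α'/β' = 108/20 = 27/5.

27/5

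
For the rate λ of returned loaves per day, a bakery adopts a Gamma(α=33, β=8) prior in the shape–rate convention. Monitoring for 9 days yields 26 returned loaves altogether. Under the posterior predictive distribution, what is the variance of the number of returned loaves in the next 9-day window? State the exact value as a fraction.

Total count 26 over total exposure 9 days.
Conjugate update: add total count to the shape and total exposure to the rate, giving Gamma(59, 17).
The posterior predictive for a window of length T is Negative Binomial with variance T·α'·(β'+T)/β'² = 9·59·26/289 = 13806/289.

13806/289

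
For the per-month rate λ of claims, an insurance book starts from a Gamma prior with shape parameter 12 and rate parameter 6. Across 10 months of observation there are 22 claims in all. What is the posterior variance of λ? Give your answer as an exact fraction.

17/128

Total count 22 over total exposure 10 months.
Conjugate update: add total count to the shape and total exposure to the rate, giving Gamma(34, 16).
Posterior variance = α'/β'² = 34/256 = 17/128.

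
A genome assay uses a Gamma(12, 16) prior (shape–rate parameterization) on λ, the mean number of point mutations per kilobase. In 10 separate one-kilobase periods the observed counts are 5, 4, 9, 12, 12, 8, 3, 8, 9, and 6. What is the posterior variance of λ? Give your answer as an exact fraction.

Total count: 5 + 4 + 9 + 12 + 12 + 8 + 3 + 8 + 9 + 6 = 76.
Total exposure: 10 kilobases.
By Gamma–Poisson conjugacy, the posterior is Gamma(α + Σx, β + Σt) = Gamma(12 + 76, 16 + 10) = Gamma(88, 26).
Posterior variance = α'/β'² = 88/676 = 22/169.

22/169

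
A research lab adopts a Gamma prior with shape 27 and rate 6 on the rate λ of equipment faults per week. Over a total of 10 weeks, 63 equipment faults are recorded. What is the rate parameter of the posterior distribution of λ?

Total count 63 over total exposure 10 weeks.
Posterior: α' = 27 + 63 = 90, β' = 6 + 10 = 16.

16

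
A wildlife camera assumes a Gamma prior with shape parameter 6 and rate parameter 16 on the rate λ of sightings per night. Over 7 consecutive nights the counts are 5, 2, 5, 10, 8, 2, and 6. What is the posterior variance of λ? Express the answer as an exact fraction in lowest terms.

44/529

Total count: 5 + 2 + 5 + 10 + 8 + 2 + 6 = 38.
Total exposure: 7 nights.
The Gamma prior is conjugate for the Poisson rate, so λ | data ~ Gamma(6+38, 16+7) = Gamma(44, 23).
Posterior variance = α'/β'² = 44/529.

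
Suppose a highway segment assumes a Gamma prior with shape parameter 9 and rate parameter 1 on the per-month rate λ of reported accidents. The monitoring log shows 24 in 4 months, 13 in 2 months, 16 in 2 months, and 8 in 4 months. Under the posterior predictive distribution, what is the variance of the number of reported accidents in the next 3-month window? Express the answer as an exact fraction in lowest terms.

Total count: 24 + 13 + 16 + 8 = 61.
Total exposure: 4 + 2 + 2 + 4 = 12 months.
Conjugate update: add total count to the shape and total exposure to the rate, giving Gamma(70, 13).
The posterior predictive for a window of length T is Negative Binomial with variance T·α'·(β'+T)/β'² = 3·70·16/169 = 3360/169.

3360/169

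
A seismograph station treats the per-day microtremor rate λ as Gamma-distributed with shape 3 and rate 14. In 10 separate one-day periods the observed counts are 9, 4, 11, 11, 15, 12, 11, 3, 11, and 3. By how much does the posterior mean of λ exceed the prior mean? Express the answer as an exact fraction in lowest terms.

205/56

Total count: 9 + 4 + 11 + 11 + 15 + 12 + 11 + 3 + 11 + 3 = 90.
Total exposure: 10 days.
Posterior: α' = 3 + 90 = 93, β' = 14 + 10 = 24.
Posterior mean = 93/24 = 31/8; prior mean = 3/14 = 3/14. Difference = 31/8 − 3/14 = 205/56.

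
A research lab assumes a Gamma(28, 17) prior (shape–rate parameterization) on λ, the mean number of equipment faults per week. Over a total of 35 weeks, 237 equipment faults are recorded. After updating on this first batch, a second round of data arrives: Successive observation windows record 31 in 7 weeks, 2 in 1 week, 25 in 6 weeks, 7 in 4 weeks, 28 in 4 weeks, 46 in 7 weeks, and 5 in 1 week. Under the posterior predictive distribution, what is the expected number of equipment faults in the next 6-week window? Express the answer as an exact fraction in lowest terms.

Total count 237 over total exposure 35 weeks.
After the first batch: Gamma(28 + 237, 17 + 35) = Gamma(265, 52).
Total count: 31 + 2 + 25 + 7 + 28 + 46 + 5 = 144.
Total exposure: 7 + 1 + 6 + 4 + 4 + 7 + 1 = 30 weeks.
After the second batch: Gamma(265 + 144, 52 + 30) = Gamma(409, 82).
Predictive mean over a 6-week window = T·E[λ|data] = 6·409/82 = 1227/41.

1227/41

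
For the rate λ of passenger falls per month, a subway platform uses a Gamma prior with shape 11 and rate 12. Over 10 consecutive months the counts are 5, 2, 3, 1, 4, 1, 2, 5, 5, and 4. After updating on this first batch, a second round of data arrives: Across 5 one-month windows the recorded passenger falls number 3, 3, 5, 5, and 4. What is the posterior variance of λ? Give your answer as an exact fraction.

7/81

Total count: 5 + 2 + 3 + 1 + 4 + 1 + 2 + 5 + 5 + 4 = 32.
Total exposure: 10 months.
After the first batch: Gamma(11 + 32, 12 + 10) = Gamma(43, 22).
Total count: 3 + 3 + 5 + 5 + 4 = 20.
Total exposure: 5 months.
After the second batch: Gamma(43 + 20, 22 + 5) = Gamma(63, 27).
Posterior variance = α'/β'² = 63/729 = 7/81.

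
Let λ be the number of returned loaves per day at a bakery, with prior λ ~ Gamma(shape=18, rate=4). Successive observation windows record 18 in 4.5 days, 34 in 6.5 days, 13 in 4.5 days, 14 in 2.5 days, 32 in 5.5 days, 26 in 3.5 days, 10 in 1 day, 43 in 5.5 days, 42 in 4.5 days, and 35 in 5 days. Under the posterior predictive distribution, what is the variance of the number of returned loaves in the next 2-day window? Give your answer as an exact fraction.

Total count: 18 + 34 + 13 + 14 + 32 + 26 + 10 + 43 + 42 + 35 = 267.
Total exposure: 4.5 + 6.5 + 4.5 + 2.5 + 5.5 + 3.5 + 1 + 5.5 + 4.5 + 5 = 43 days.
By Gamma–Poisson conjugacy, the posterior is Gamma(α + Σx, β + Σt) = Gamma(18 + 267, 4 + 43) = Gamma(285, 47).
The posterior predictive for a window of length T is Negative Binomial with variance T·α'·(β'+T)/β'² = 2·285·49/2209 = 27930/2209.

27930/2209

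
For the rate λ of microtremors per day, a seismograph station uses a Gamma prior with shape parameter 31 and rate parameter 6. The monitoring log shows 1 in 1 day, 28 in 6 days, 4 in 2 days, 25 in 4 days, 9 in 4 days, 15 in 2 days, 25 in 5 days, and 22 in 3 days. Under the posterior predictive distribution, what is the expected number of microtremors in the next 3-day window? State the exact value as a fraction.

Total count: 1 + 28 + 4 + 25 + 9 + 15 + 25 + 22 = 129.
Total exposure: 1 + 6 + 2 + 4 + 4 + 2 + 5 + 3 = 27 days.
Posterior: α' = 31 + 129 = 160, β' = 6 + 27 = 33.
Predictive mean over a 3-day window = T·E[λ|data] = 3·160/33 = 160/11.

160/11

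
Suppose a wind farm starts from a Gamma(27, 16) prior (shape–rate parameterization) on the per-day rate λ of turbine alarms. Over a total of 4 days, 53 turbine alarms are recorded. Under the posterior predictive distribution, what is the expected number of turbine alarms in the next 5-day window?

20

Total count 53 over total exposure 4 days.
Conjugate update: add total count to the shape and total exposure to the rate, giving Gamma(80, 20).
Predictive mean over a 5-day window = T·E[λ|data] = 5·80/20 = 20.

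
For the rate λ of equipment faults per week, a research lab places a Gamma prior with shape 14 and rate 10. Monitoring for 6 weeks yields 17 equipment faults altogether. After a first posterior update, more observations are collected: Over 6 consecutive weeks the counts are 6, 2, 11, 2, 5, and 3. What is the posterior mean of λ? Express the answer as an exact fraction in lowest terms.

30/11

Total count 17 over total exposure 6 weeks.
After the first batch: Gamma(14 + 17, 10 + 6) = Gamma(31, 16).
Total count: 6 + 2 + 11 + 2 + 5 + 3 = 29.
Total exposure: 6 weeks.
After the second batch: Gamma(31 + 29, 16 + 6) = Gamma(60, 22).
Posterior mean = α'/β' = 60/22 = 30/11.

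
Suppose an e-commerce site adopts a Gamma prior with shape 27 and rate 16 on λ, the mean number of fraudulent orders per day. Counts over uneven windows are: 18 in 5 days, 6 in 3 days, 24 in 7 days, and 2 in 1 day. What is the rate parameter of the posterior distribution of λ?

Total count: 18 + 6 + 24 + 2 = 50.
Total exposure: 5 + 3 + 7 + 1 = 16 days.
Posterior: α' = 27 + 50 = 77, β' = 16 + 16 = 32.

32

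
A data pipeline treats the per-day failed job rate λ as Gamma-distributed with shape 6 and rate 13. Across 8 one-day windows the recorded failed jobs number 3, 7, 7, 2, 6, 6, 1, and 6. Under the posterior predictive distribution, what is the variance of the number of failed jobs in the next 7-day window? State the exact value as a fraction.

176/9

Total count: 3 + 7 + 7 + 2 + 6 + 6 + 1 + 6 = 38.
Total exposure: 8 days.
The Gamma prior is conjugate for the Poisson rate, so λ | data ~ Gamma(6+38, 13+8) = Gamma(44, 21).
The posterior predictive for a window of length T is Negative Binomial with variance T·α'·(β'+T)/β'² = 7·44·28/441 = 176/9.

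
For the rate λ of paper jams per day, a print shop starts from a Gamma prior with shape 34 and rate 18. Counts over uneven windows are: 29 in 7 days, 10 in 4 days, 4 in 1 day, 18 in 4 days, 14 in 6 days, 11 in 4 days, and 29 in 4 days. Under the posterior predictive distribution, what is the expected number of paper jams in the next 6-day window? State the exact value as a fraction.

149/8

Total count: 29 + 10 + 4 + 18 + 14 + 11 + 29 = 115.
Total exposure: 7 + 4 + 1 + 4 + 6 + 4 + 4 = 30 days.
Conjugate update: add total count to the shape and total exposure to the rate, giving Gamma(149, 48).
Predictive mean over a 6-day window = T·E[λ|data] = 6·149/48 = 149/8.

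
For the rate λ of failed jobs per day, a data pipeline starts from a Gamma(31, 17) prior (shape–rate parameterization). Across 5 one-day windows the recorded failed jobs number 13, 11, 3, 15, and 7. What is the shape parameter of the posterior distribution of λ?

80

Total count: 13 + 11 + 3 + 15 + 7 = 49.
Total exposure: 5 days.
The Gamma prior is conjugate for the Poisson rate, so λ | data ~ Gamma(31+49, 17+5) = Gamma(80, 22).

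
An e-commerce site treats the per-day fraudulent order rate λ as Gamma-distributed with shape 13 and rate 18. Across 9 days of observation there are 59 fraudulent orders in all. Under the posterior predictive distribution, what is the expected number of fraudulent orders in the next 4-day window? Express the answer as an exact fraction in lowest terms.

Total count 59 over total exposure 9 days.
The Gamma prior is conjugate for the Poisson rate, so λ | data ~ Gamma(13+59, 18+9) = Gamma(72, 27).
Predictive mean over a 4-day window = T·E[λ|data] = 4·72/27 = 32/3.

32/3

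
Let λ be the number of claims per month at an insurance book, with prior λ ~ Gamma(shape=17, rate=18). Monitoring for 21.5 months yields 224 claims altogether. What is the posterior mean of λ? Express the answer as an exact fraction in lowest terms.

482/79

Total count 224 over total exposure 21.5 months.
By Gamma–Poisson conjugacy, the posterior is Gamma(α + Σx, β + Σt) = Gamma(17 + 224, 18 + 21.5) = Gamma(241, 79/2).
Posterior mean = α'/β' = 241/(79/2) = 482/79.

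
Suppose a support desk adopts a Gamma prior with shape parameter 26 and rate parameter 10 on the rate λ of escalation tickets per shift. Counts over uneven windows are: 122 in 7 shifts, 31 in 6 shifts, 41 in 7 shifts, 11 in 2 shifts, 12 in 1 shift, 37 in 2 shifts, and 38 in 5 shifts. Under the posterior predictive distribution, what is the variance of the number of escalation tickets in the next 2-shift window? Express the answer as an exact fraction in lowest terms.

Total count: 122 + 31 + 41 + 11 + 12 + 37 + 38 = 292.
Total exposure: 7 + 6 + 7 + 2 + 1 + 2 + 5 = 30 shifts.
By Gamma–Poisson conjugacy, the posterior is Gamma(α + Σx, β + Σt) = Gamma(26 + 292, 10 + 30) = Gamma(318, 40).
The posterior predictive for a window of length T is Negative Binomial with variance T·α'·(β'+T)/β'² = 2·318·42/1600 = 3339/200.

3339/200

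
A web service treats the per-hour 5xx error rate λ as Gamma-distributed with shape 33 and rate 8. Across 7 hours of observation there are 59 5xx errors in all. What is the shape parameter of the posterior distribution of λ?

92

Total count 59 over total exposure 7 hours.
By Gamma–Poisson conjugacy, the posterior is Gamma(α + Σx, β + Σt) = Gamma(33 + 59, 8 + 7) = Gamma(92, 15).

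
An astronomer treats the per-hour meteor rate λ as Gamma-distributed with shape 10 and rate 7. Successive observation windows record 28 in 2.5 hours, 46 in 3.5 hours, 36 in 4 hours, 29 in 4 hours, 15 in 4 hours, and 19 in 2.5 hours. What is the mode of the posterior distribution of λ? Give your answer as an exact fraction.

Total count: 28 + 46 + 36 + 29 + 15 + 19 = 173.
Total exposure: 2.5 + 3.5 + 4 + 4 + 4 + 2.5 = 20.5 hours.
By Gamma–Poisson conjugacy, the posterior is Gamma(α + Σx, β + Σt) = Gamma(10 + 173, 7 + 20.5) = Gamma(183, 55/2).
Posterior mode = (α'−1)/β' = 182/(55/2) = 364/55.

364/55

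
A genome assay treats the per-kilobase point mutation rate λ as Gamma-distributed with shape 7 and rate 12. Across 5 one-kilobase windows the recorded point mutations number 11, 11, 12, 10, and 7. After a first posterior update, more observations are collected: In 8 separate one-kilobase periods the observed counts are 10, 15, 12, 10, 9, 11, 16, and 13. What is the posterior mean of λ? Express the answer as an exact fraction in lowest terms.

154/25

Total count: 11 + 11 + 12 + 10 + 7 = 51.
Total exposure: 5 kilobases.
After the first batch: Gamma(7 + 51, 12 + 5) = Gamma(58, 17).
Total count: 10 + 15 + 12 + 10 + 9 + 11 + 16 + 13 = 96.
Total exposure: 8 kilobases.
After the second batch: Gamma(58 + 96, 17 + 8) = Gamma(154, 25).
Posterior mean = α'/β' = 154/25.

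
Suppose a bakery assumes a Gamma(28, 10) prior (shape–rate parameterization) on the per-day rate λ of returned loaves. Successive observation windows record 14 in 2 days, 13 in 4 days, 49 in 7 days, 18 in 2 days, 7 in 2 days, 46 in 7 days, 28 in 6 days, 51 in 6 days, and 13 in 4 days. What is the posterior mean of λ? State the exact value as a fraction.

Total count: 14 + 13 + 49 + 18 + 7 + 46 + 28 + 51 + 13 = 239.
Total exposure: 2 + 4 + 7 + 2 + 2 + 7 + 6 + 6 + 4 = 40 days.
Conjugate update: add total count to the shape and total exposure to the rate, giving Gamma(267, 50).
Posterior mean = α'/β' = 267/50.

267/50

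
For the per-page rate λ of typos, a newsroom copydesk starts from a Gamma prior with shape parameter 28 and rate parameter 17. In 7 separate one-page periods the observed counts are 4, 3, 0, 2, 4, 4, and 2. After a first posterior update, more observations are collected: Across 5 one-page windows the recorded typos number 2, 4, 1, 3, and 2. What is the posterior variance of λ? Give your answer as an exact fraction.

Total count: 4 + 3 + 0 + 2 + 4 + 4 + 2 = 19.
Total exposure: 7 pages.
After the first batch: Gamma(28 + 19, 17 + 7) = Gamma(47, 24).
Total count: 2 + 4 + 1 + 3 + 2 = 12.
Total exposure: 5 pages.
After the second batch: Gamma(47 + 12, 24 + 5) = Gamma(59, 29).
Posterior variance = α'/β'² = 59/841.

59/841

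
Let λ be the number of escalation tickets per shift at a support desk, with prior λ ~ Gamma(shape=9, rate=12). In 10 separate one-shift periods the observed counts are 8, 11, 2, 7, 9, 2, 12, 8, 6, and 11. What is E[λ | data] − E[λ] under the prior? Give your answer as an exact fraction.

137/44

Total count: 8 + 11 + 2 + 7 + 9 + 2 + 12 + 8 + 6 + 11 = 76.
Total exposure: 10 shifts.
Conjugate update: add total count to the shape and total exposure to the rate, giving Gamma(85, 22).
Posterior mean = 85/22 = 85/22; prior mean = 9/12 = 3/4. Difference = 85/22 − 3/4 = 137/44.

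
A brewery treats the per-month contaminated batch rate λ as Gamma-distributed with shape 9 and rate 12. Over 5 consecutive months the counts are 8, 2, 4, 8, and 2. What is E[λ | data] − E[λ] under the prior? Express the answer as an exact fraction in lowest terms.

81/68

Total count: 8 + 2 + 4 + 8 + 2 = 24.
Total exposure: 5 months.
The Gamma prior is conjugate for the Poisson rate, so λ | data ~ Gamma(9+24, 12+5) = Gamma(33, 17).
Posterior mean = 33/17 = 33/17; prior mean = 9/12 = 3/4. Difference = 33/17 − 3/4 = 81/68.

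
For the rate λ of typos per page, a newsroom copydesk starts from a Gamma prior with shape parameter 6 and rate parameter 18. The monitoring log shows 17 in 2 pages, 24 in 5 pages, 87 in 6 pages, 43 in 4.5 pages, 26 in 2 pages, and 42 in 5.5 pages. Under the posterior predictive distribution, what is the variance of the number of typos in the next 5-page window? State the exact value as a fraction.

58800/1849

Total count: 17 + 24 + 87 + 43 + 26 + 42 = 239.
Total exposure: 2 + 5 + 6 + 4.5 + 2 + 5.5 = 25 pages.
Gamma(α, β) with Poisson data over total exposure Σt gives posterior Gamma(α+Σx, β+Σt) = Gamma(245, 43).
The posterior predictive for a window of length T is Negative Binomial with variance T·α'·(β'+T)/β'² = 5·245·48/1849 = 58800/1849.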